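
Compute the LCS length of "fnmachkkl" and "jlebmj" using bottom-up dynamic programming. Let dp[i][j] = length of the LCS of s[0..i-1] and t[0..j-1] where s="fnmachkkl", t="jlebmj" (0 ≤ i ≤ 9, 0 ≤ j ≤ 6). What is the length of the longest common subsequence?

   ''  j  l  e  b  m  j
''  0  0  0  0  0  0  0
 f  0  0  0  0  0  0  0
 n  0  0  0  0  0  0  0
 m  0  0  0  0  0  1  1
 a  0  0  0  0  0  1  1
 c  0  0  0  0  0  1  1
 h  0  0  0  0  0  1  1
 k  0  0  0  0  0  1  1
 k  0  0  0  0  0  1  1
 l  0  0  1  1  1  1  1

1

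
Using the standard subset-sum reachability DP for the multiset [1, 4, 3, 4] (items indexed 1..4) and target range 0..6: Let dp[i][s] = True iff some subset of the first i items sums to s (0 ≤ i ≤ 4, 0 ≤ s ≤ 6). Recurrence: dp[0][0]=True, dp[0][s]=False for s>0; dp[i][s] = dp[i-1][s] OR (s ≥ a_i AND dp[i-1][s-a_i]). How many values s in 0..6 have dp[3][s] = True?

5

i\s   0   1   2   3   4   5   6
  0   T   F   F   F   F   F   F
  1   T   T   F   F   F   F   F
  2   T   T   F   F   T   T   F
  3   T   T   F   T   T   T   F
  4   T   T   F   T   T   T   F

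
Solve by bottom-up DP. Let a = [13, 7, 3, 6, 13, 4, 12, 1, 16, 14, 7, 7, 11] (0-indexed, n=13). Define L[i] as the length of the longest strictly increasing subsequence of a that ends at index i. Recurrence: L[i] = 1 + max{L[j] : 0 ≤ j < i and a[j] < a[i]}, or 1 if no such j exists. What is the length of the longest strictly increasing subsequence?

   i    0    1    2    3    4    5    6    7    8    9   10   11   12
a[i]   13    7    3    6   13    4   12    1   16   14    7    7   11
L[i]    1    1    1    2    3    2    3    1    4    4    3    3    4

4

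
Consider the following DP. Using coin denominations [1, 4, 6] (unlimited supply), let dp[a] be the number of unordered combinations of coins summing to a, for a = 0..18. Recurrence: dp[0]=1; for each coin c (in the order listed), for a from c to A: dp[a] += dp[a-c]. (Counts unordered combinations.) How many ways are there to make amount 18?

after  coin     0     1     2     3     4     5     6     7     8     9    10    11    12    13    14    15    16    17    18
          1     1     1     1     1     1     1     1     1     1     1     1     1     1     1     1     1     1     1     1
          4     1     1     1     1     2     2     2     2     3     3     3     3     4     4     4     4     5     5     5
          6     1     1     1     1     2     2     3     3     4     4     5     5     7     7     8     8    10    10    12

12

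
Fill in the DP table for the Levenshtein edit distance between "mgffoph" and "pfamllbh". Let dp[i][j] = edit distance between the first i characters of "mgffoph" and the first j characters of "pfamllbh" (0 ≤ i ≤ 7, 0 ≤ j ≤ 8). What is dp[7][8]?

   ''  p  f  a  m  l  l  b  h
''  0  1  2  3  4  5  6  7  8
 m  1  1  2  3  3  4  5  6  7
 g  2  2  2  3  4  4  5  6  7
 f  3  3  2  3  4  5  5  6  7
 f  4  4  3  3  4  5  6  6  7
 o  5  5  4  4  4  5  6  7  7
 p  6  5  5  5  5  5  6  7  8
 h  7  6  6  6  6  6  6  7  7

7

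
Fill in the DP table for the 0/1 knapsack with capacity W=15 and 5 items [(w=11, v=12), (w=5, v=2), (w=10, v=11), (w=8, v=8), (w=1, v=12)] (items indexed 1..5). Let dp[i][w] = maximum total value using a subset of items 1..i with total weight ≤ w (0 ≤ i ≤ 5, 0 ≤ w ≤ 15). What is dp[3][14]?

12

i\w   0   1   2   3   4   5   6   7   8   9  10  11  12  13  14  15
  0   0   0   0   0   0   0   0   0   0   0   0   0   0   0   0   0
  1   0   0   0   0   0   0   0   0   0   0   0  12  12  12  12  12
  2   0   0   0   0   0   2   2   2   2   2   2  12  12  12  12  12
  3   0   0   0   0   0   2   2   2   2   2  11  12  12  12  12  13
  4   0   0   0   0   0   2   2   2   8   8  11  12  12  12  12  13
  5   0  12  12  12  12  12  14  14  14  20  20  23  24  24  24  24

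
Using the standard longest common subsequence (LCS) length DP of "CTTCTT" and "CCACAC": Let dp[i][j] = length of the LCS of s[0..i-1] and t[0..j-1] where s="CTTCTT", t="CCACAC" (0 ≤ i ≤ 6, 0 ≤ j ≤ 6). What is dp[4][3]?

   ''  C  C  A  C  A  C
''  0  0  0  0  0  0  0
 C  0  1  1  1  1  1  1
 T  0  1  1  1  1  1  1
 T  0  1  1  1  1  1  1
 C  0  1  2  2  2  2  2
 T  0  1  2  2  2  2  2
 T  0  1  2  2  2  2  2

2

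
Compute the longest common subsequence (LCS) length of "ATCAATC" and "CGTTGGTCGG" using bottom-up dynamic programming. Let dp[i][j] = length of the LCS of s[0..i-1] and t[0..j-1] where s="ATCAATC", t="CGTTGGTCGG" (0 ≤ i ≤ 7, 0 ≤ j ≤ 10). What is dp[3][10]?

2

   ''  C  G  T  T  G  G  T  C  G  G
''  0  0  0  0  0  0  0  0  0  0  0
 A  0  0  0  0  0  0  0  0  0  0  0
 T  0  0  0  1  1  1  1  1  1  1  1
 C  0  1  1  1  1  1  1  1  2  2  2
 A  0  1  1  1  1  1  1  1  2  2  2
 A  0  1  1  1  1  1  1  1  2  2  2
 T  0  1  1  2  2  2  2  2  2  2  2
 C  0  1  1  2  2  2  2  2  3  3  3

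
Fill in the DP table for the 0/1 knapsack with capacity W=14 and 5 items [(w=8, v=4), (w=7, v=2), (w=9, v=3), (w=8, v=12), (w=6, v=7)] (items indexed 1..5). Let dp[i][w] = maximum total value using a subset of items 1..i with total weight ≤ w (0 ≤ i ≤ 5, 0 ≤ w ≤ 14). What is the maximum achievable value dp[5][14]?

19

i\w   0   1   2   3   4   5   6   7   8   9  10  11  12  13  14
  0   0   0   0   0   0   0   0   0   0   0   0   0   0   0   0
  1   0   0   0   0   0   0   0   0   4   4   4   4   4   4   4
  2   0   0   0   0   0   0   0   2   4   4   4   4   4   4   4
  3   0   0   0   0   0   0   0   2   4   4   4   4   4   4   4
  4   0   0   0   0   0   0   0   2  12  12  12  12  12  12  12
  5   0   0   0   0   0   0   7   7  12  12  12  12  12  12  19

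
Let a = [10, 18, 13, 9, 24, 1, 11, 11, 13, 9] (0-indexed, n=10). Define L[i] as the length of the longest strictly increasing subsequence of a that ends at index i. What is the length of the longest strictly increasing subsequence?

   i    0    1    2    3    4    5    6    7    8    9
a[i]   10   18   13    9   24    1   11   11   13    9
L[i]    1    2    2    1    3    1    2    2    3    2

3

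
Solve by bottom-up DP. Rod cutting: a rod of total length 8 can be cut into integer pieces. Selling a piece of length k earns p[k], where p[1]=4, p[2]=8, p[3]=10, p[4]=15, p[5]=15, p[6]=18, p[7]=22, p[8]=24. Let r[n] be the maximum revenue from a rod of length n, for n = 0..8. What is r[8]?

   n    0    1    2    3    4    5    6    7    8
r[n]    0    4    8   12   16   20   24   28   32

32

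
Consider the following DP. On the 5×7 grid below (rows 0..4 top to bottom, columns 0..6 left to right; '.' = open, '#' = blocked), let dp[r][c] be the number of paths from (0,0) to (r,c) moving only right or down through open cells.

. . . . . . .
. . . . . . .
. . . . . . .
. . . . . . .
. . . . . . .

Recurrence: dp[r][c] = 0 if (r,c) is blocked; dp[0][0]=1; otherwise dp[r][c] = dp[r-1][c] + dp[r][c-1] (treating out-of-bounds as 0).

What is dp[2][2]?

r\c   0   1   2   3   4   5   6
  0   1   1   1   1   1   1   1
  1   1   2   3   4   5   6   7
  2   1   3   6  10  15  21  28
  3   1   4  10  20  35  56  84
  4   1   5  15  35  70 126 210

6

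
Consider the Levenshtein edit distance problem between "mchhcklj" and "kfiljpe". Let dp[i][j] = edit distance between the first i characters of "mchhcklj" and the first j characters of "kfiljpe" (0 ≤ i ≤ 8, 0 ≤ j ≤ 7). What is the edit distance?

   ''  k  f  i  l  j  p  e
''  0  1  2  3  4  5  6  7
 m  1  1  2  3  4  5  6  7
 c  2  2  2  3  4  5  6  7
 h  3  3  3  3  4  5  6  7
 h  4  4  4  4  4  5  6  7
 c  5  5  5  5  5  5  6  7
 k  6  5  6  6  6  6  6  7
 l  7  6  6  7  6  7  7  7
 j  8  7  7  7  7  6  7  8

8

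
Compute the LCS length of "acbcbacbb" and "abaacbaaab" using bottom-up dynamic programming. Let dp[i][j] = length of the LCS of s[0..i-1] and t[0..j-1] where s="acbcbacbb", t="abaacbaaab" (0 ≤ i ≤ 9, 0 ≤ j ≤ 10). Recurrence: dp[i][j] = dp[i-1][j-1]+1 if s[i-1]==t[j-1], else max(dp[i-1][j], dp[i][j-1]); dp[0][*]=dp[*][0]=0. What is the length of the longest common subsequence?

   ''  a  b  a  a  c  b  a  a  a  b
''  0  0  0  0  0  0  0  0  0  0  0
 a  0  1  1  1  1  1  1  1  1  1  1
 c  0  1  1  1  1  2  2  2  2  2  2
 b  0  1  2  2  2  2  3  3  3  3  3
 c  0  1  2  2  2  3  3  3  3  3  3
 b  0  1  2  2  2  3  4  4  4  4  4
 a  0  1  2  3  3  3  4  5  5  5  5
 c  0  1  2  3  3  4  4  5  5  5  5
 b  0  1  2  3  3  4  5  5  5  5  6
 b  0  1  2  3  3  4  5  5  5  5  6

6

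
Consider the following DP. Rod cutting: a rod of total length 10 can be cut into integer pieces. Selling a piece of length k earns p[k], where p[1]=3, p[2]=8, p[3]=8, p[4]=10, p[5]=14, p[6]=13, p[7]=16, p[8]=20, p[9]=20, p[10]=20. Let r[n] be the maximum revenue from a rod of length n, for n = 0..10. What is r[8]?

32

   n    0    1    2    3    4    5    6    7    8    9   10
r[n]    0    3    8   11   16   19   24   27   32   35   40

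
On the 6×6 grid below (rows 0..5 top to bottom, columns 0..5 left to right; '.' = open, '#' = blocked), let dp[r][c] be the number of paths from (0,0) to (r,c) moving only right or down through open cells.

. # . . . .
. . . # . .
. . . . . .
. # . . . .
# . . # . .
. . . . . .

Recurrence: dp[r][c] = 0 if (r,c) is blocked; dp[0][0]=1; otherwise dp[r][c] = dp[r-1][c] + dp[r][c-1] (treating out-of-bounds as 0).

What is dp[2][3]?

3

r\c   0   1   2   3   4   5
  0   1   0   0   0   0   0
  1   1   1   1   0   0   0
  2   1   2   3   3   3   3
  3   1   0   3   6   9  12
  4   0   0   3   0   9  21
  5   0   0   3   3  12  33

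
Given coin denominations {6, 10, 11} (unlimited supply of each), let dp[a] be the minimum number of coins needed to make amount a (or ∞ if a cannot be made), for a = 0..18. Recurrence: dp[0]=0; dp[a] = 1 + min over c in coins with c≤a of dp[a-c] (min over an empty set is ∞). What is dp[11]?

1

 a  0  1  2  3  4  5  6  7  8  9 10 11 12 13 14 15 16 17 18
dp  0  -  -  -  -  -  1  -  -  -  1  1  2  -  -  -  2  2  3
(- denotes ∞ / unreachable)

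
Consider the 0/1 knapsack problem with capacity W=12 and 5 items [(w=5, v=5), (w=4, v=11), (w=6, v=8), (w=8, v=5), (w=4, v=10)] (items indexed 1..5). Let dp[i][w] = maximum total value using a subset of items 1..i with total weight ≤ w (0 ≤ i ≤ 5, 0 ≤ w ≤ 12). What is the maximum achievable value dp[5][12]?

i\w   0   1   2   3   4   5   6   7   8   9  10  11  12
  0   0   0   0   0   0   0   0   0   0   0   0   0   0
  1   0   0   0   0   0   5   5   5   5   5   5   5   5
  2   0   0   0   0  11  11  11  11  11  16  16  16  16
  3   0   0   0   0  11  11  11  11  11  16  19  19  19
  4   0   0   0   0  11  11  11  11  11  16  19  19  19
  5   0   0   0   0  11  11  11  11  21  21  21  21  21

21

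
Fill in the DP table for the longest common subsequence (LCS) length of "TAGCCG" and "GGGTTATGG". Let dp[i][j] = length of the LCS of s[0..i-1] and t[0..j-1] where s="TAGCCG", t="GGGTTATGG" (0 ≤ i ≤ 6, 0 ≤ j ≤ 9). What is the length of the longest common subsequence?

   ''  G  G  G  T  T  A  T  G  G
''  0  0  0  0  0  0  0  0  0  0
 T  0  0  0  0  1  1  1  1  1  1
 A  0  0  0  0  1  1  2  2  2  2
 G  0  1  1  1  1  1  2  2  3  3
 C  0  1  1  1  1  1  2  2  3  3
 C  0  1  1  1  1  1  2  2  3  3
 G  0  1  2  2  2  2  2  2  3  4

4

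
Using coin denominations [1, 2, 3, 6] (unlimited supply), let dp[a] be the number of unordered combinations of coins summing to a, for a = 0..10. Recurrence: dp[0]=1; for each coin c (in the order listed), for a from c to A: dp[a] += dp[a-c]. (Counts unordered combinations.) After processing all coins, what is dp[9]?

after  coin     0     1     2     3     4     5     6     7     8     9    10
          1     1     1     1     1     1     1     1     1     1     1     1
          2     1     1     2     2     3     3     4     4     5     5     6
          3     1     1     2     3     4     5     7     8    10    12    14
          6     1     1     2     3     4     5     8     9    12    15    18

15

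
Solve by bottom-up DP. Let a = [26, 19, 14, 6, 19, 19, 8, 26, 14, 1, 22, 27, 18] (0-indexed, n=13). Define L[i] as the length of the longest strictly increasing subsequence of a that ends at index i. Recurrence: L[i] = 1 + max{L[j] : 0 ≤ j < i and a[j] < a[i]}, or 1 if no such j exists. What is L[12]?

4

   i    0    1    2    3    4    5    6    7    8    9   10   11   12
a[i]   26   19   14    6   19   19    8   26   14    1   22   27   18
L[i]    1    1    1    1    2    2    2    3    3    1    4    5    4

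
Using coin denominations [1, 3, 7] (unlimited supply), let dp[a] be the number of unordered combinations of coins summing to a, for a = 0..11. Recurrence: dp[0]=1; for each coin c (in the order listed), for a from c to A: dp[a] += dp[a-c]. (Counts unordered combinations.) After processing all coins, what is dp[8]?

after  coin     0     1     2     3     4     5     6     7     8     9    10    11
          1     1     1     1     1     1     1     1     1     1     1     1     1
          3     1     1     1     2     2     2     3     3     3     4     4     4
          7     1     1     1     2     2     2     3     4     4     5     6     6

4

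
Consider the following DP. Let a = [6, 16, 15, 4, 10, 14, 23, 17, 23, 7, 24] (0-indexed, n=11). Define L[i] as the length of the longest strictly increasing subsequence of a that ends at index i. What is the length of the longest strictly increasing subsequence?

   i    0    1    2    3    4    5    6    7    8    9   10
a[i]    6   16   15    4   10   14   23   17   23    7   24
L[i]    1    2    2    1    2    3    4    4    5    2    6

6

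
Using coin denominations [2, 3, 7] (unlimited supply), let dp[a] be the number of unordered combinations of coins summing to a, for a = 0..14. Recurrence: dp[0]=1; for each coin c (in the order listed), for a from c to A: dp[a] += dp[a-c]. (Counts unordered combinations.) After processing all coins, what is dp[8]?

2

after  coin     0     1     2     3     4     5     6     7     8     9    10    11    12    13    14
          2     1     0     1     0     1     0     1     0     1     0     1     0     1     0     1
          3     1     0     1     1     1     1     2     1     2     2     2     2     3     2     3
          7     1     0     1     1     1     1     2     2     2     3     3     3     4     4     5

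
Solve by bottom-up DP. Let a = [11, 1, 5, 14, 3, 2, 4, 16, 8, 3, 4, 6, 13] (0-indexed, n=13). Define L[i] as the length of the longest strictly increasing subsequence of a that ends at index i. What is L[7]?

4

   i    0    1    2    3    4    5    6    7    8    9   10   11   12
a[i]   11    1    5   14    3    2    4   16    8    3    4    6   13
L[i]    1    1    2    3    2    2    3    4    4    3    4    5    6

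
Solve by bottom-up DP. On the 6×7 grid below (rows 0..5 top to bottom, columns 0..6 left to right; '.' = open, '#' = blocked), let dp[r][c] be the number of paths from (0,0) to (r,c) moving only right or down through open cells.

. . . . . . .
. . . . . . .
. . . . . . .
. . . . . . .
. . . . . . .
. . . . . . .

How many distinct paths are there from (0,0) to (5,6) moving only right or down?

r\c   0   1   2   3   4   5   6
  0   1   1   1   1   1   1   1
  1   1   2   3   4   5   6   7
  2   1   3   6  10  15  21  28
  3   1   4  10  20  35  56  84
  4   1   5  15  35  70 126 210
  5   1   6  21  56 126 252 462

462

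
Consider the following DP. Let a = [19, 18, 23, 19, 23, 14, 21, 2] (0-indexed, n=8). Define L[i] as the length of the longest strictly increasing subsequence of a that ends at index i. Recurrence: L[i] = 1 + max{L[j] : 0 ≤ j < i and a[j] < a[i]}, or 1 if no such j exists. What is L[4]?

3

   i    0    1    2    3    4    5    6    7
a[i]   19   18   23   19   23   14   21    2
L[i]    1    1    2    2    3    1    3    1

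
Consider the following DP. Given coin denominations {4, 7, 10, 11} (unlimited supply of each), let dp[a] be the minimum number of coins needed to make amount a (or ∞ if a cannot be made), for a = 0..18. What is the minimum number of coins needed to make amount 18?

 a  0  1  2  3  4  5  6  7  8  9 10 11 12 13 14 15 16 17 18
dp  0  -  -  -  1  -  -  1  2  -  1  1  3  -  2  2  4  2  2
(- denotes ∞ / unreachable)

2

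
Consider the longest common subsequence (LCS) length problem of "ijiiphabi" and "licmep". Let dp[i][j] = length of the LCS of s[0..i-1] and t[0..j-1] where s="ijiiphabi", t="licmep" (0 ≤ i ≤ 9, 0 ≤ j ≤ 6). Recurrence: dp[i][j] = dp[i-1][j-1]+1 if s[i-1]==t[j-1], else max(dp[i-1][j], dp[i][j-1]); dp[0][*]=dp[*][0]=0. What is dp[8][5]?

   ''  l  i  c  m  e  p
''  0  0  0  0  0  0  0
 i  0  0  1  1  1  1  1
 j  0  0  1  1  1  1  1
 i  0  0  1  1  1  1  1
 i  0  0  1  1  1  1  1
 p  0  0  1  1  1  1  2
 h  0  0  1  1  1  1  2
 a  0  0  1  1  1  1  2
 b  0  0  1  1  1  1  2
 i  0  0  1  1  1  1  2

1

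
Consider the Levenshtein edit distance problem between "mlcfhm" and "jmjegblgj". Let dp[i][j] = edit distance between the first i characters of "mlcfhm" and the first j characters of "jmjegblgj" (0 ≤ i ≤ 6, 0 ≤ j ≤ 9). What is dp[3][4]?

   ''  j  m  j  e  g  b  l  g  j
''  0  1  2  3  4  5  6  7  8  9
 m  1  1  1  2  3  4  5  6  7  8
 l  2  2  2  2  3  4  5  5  6  7
 c  3  3  3  3  3  4  5  6  6  7
 f  4  4  4  4  4  4  5  6  7  7
 h  5  5  5  5  5  5  5  6  7  8
 m  6  6  5  6  6  6  6  6  7  8

3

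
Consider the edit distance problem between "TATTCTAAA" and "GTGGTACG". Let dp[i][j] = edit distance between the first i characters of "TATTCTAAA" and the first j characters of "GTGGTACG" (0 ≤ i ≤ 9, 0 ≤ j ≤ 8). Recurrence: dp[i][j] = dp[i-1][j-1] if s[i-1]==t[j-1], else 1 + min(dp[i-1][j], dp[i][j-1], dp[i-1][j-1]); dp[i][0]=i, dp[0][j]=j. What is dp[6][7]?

   ''  G  T  G  G  T  A  C  G
''  0  1  2  3  4  5  6  7  8
 T  1  1  1  2  3  4  5  6  7
 A  2  2  2  2  3  4  4  5  6
 T  3  3  2  3  3  3  4  5  6
 T  4  4  3  3  4  3  4  5  6
 C  5  5  4  4  4  4  4  4  5
 T  6  6  5  5  5  4  5  5  5
 A  7  7  6  6  6  5  4  5  6
 A  8  8  7  7  7  6  5  5  6
 A  9  9  8  8  8  7  6  6  6

5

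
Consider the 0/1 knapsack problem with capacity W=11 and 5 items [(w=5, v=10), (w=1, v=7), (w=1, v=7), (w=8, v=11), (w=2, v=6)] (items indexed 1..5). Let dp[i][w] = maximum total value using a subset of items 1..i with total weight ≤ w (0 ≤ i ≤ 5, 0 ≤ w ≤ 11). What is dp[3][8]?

i\w   0   1   2   3   4   5   6   7   8   9  10  11
  0   0   0   0   0   0   0   0   0   0   0   0   0
  1   0   0   0   0   0  10  10  10  10  10  10  10
  2   0   7   7   7   7  10  17  17  17  17  17  17
  3   0   7  14  14  14  14  17  24  24  24  24  24
  4   0   7  14  14  14  14  17  24  24  24  25  25
  5   0   7  14  14  20  20  20  24  24  30  30  30

24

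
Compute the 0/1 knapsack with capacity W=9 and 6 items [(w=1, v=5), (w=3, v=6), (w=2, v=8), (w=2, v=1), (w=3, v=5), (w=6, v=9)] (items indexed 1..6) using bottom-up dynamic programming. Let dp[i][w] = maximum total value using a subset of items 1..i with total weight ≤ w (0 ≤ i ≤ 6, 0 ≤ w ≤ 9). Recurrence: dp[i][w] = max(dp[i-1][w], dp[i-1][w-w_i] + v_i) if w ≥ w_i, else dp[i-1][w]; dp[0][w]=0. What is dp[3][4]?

i\w   0   1   2   3   4   5   6   7   8   9
  0   0   0   0   0   0   0   0   0   0   0
  1   0   5   5   5   5   5   5   5   5   5
  2   0   5   5   6  11  11  11  11  11  11
  3   0   5   8  13  13  14  19  19  19  19
  4   0   5   8  13  13  14  19  19  20  20
  5   0   5   8  13  13  14  19  19  20  24
  6   0   5   8  13  13  14  19  19  20  24

13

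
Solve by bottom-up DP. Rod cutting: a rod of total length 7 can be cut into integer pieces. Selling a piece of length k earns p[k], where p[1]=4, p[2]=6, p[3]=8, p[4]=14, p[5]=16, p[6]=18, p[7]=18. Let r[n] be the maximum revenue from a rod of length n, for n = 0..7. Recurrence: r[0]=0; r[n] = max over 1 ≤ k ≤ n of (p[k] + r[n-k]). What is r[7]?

   n    0    1    2    3    4    5    6    7
r[n]    0    4    8   12   16   20   24   28

28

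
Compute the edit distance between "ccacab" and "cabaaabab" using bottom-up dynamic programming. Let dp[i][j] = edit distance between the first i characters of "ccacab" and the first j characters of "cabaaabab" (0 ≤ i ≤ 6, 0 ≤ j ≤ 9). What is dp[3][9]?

   ''  c  a  b  a  a  a  b  a  b
''  0  1  2  3  4  5  6  7  8  9
 c  1  0  1  2  3  4  5  6  7  8
 c  2  1  1  2  3  4  5  6  7  8
 a  3  2  1  2  2  3  4  5  6  7
 c  4  3  2  2  3  3  4  5  6  7
 a  5  4  3  3  2  3  3  4  5  6
 b  6  5  4  3  3  3  4  3  4  5

7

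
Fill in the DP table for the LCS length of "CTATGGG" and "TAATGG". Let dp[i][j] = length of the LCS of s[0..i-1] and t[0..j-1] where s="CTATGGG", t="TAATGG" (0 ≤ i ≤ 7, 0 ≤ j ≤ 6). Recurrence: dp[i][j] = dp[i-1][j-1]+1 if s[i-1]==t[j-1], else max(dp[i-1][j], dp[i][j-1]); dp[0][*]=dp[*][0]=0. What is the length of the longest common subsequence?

5

   ''  T  A  A  T  G  G
''  0  0  0  0  0  0  0
 C  0  0  0  0  0  0  0
 T  0  1  1  1  1  1  1
 A  0  1  2  2  2  2  2
 T  0  1  2  2  3  3  3
 G  0  1  2  2  3  4  4
 G  0  1  2  2  3  4  5
 G  0  1  2  2  3  4  5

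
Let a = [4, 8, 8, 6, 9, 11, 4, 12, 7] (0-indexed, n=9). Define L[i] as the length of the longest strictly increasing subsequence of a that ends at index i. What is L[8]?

3

   i    0    1    2    3    4    5    6    7    8
a[i]    4    8    8    6    9   11    4   12    7
L[i]    1    2    2    2    3    4    1    5    3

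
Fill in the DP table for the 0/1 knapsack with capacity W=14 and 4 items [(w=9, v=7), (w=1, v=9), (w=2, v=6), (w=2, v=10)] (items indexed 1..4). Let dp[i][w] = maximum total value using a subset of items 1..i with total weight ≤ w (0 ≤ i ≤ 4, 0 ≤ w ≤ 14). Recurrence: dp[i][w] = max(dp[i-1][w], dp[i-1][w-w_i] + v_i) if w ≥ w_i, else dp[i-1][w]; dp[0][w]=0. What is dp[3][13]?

22

i\w   0   1   2   3   4   5   6   7   8   9  10  11  12  13  14
  0   0   0   0   0   0   0   0   0   0   0   0   0   0   0   0
  1   0   0   0   0   0   0   0   0   0   7   7   7   7   7   7
  2   0   9   9   9   9   9   9   9   9   9  16  16  16  16  16
  3   0   9   9  15  15  15  15  15  15  15  16  16  22  22  22
  4   0   9  10  19  19  25  25  25  25  25  25  25  26  26  32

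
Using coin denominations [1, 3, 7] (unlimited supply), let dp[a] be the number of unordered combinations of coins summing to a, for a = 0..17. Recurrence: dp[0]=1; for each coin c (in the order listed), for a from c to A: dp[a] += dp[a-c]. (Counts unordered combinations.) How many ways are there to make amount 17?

after  coin     0     1     2     3     4     5     6     7     8     9    10    11    12    13    14    15    16    17
          1     1     1     1     1     1     1     1     1     1     1     1     1     1     1     1     1     1     1
          3     1     1     1     2     2     2     3     3     3     4     4     4     5     5     5     6     6     6
          7     1     1     1     2     2     2     3     4     4     5     6     6     7     8     9    10    11    12

12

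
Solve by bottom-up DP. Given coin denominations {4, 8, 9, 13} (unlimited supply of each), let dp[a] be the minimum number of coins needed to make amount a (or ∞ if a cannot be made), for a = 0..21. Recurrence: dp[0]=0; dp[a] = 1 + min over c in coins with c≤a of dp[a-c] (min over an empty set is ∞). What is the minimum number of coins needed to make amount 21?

2

 a  0  1  2  3  4  5  6  7  8  9 10 11 12 13 14 15 16 17 18 19 20 21
dp  0  -  -  -  1  -  -  -  1  1  -  -  2  1  -  -  2  2  2  -  3  2
(- denotes ∞ / unreachable)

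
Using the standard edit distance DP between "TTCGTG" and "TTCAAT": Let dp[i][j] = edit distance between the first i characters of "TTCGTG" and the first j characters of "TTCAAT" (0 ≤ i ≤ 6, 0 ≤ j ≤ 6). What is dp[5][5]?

   ''  T  T  C  A  A  T
''  0  1  2  3  4  5  6
 T  1  0  1  2  3  4  5
 T  2  1  0  1  2  3  4
 C  3  2  1  0  1  2  3
 G  4  3  2  1  1  2  3
 T  5  4  3  2  2  2  2
 G  6  5  4  3  3  3  3

2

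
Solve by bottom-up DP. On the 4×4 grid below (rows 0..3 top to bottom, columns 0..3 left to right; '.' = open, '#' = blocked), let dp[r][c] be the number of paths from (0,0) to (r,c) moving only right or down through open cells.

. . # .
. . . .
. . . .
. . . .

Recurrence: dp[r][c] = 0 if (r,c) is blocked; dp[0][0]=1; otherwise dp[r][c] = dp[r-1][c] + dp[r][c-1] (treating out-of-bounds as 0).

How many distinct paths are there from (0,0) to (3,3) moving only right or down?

16

r\c   0   1   2   3
  0   1   1   0   0
  1   1   2   2   2
  2   1   3   5   7
  3   1   4   9  16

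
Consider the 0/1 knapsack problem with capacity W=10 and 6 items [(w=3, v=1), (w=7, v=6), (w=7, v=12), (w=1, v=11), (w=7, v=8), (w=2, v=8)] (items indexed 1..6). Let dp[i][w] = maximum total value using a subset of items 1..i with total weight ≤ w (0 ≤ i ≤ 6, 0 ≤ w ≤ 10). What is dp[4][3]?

i\w   0   1   2   3   4   5   6   7   8   9  10
  0   0   0   0   0   0   0   0   0   0   0   0
  1   0   0   0   1   1   1   1   1   1   1   1
  2   0   0   0   1   1   1   1   6   6   6   7
  3   0   0   0   1   1   1   1  12  12  12  13
  4   0  11  11  11  12  12  12  12  23  23  23
  5   0  11  11  11  12  12  12  12  23  23  23
  6   0  11  11  19  19  19  20  20  23  23  31

11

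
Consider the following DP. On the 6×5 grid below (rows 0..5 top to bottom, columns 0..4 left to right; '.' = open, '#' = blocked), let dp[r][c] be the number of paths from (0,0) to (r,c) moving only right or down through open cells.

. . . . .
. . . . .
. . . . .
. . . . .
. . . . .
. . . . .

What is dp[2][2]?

6

r\c   0   1   2   3   4
  0   1   1   1   1   1
  1   1   2   3   4   5
  2   1   3   6  10  15
  3   1   4  10  20  35
  4   1   5  15  35  70
  5   1   6  21  56 126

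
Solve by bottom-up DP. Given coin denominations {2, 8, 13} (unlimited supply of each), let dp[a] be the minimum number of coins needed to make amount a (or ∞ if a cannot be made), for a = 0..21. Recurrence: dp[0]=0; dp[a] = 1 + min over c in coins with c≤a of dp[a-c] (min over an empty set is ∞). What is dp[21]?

 a  0  1  2  3  4  5  6  7  8  9 10 11 12 13 14 15 16 17 18 19 20 21
dp  0  -  1  -  2  -  3  -  1  -  2  -  3  1  4  2  2  3  3  4  4  2
(- denotes ∞ / unreachable)

2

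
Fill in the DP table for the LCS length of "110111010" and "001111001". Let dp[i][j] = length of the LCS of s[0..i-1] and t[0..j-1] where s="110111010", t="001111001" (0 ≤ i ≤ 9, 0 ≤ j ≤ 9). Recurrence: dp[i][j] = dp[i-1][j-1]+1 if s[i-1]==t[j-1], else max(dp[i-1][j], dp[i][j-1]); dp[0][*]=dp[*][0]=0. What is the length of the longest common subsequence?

   ''  0  0  1  1  1  1  0  0  1
''  0  0  0  0  0  0  0  0  0  0
 1  0  0  0  1  1  1  1  1  1  1
 1  0  0  0  1  2  2  2  2  2  2
 0  0  1  1  1  2  2  2  3  3  3
 1  0  1  1  2  2  3  3  3  3  4
 1  0  1  1  2  3  3  4  4  4  4
 1  0  1  1  2  3  4  4  4  4  5
 0  0  1  2  2  3  4  4  5  5  5
 1  0  1  2  3  3  4  5  5  5  6
 0  0  1  2  3  3  4  5  6  6  6

6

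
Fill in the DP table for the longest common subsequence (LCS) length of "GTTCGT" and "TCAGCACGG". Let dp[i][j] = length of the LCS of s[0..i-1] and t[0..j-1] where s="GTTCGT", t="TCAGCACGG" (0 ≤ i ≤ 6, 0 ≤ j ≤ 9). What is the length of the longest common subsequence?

   ''  T  C  A  G  C  A  C  G  G
''  0  0  0  0  0  0  0  0  0  0
 G  0  0  0  0  1  1  1  1  1  1
 T  0  1  1  1  1  1  1  1  1  1
 T  0  1  1  1  1  1  1  1  1  1
 C  0  1  2  2  2  2  2  2  2  2
 G  0  1  2  2  3  3  3  3  3  3
 T  0  1  2  2  3  3  3  3  3  3

3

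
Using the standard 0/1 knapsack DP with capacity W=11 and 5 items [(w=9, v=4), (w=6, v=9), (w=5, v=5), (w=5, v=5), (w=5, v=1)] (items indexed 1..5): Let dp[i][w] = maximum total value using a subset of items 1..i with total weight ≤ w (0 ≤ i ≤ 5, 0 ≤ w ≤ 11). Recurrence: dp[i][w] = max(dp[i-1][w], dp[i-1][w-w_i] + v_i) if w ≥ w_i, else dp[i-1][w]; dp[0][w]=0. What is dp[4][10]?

10

i\w   0   1   2   3   4   5   6   7   8   9  10  11
  0   0   0   0   0   0   0   0   0   0   0   0   0
  1   0   0   0   0   0   0   0   0   0   4   4   4
  2   0   0   0   0   0   0   9   9   9   9   9   9
  3   0   0   0   0   0   5   9   9   9   9   9  14
  4   0   0   0   0   0   5   9   9   9   9  10  14
  5   0   0   0   0   0   5   9   9   9   9  10  14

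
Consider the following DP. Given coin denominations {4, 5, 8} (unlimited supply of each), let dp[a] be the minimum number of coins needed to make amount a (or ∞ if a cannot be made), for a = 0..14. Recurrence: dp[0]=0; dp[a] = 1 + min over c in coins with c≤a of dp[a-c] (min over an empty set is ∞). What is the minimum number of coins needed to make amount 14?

 a  0  1  2  3  4  5  6  7  8  9 10 11 12 13 14
dp  0  -  -  -  1  1  -  -  1  2  2  -  2  2  3
(- denotes ∞ / unreachable)

3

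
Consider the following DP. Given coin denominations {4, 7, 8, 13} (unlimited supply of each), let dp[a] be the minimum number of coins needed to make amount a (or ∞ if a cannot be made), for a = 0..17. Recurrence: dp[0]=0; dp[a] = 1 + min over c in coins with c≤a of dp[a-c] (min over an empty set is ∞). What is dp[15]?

2

 a  0  1  2  3  4  5  6  7  8  9 10 11 12 13 14 15 16 17
dp  0  -  -  -  1  -  -  1  1  -  -  2  2  1  2  2  2  2
(- denotes ∞ / unreachable)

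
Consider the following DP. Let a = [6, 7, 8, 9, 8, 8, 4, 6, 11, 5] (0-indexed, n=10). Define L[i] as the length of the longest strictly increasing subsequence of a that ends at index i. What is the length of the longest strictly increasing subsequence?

5

   i    0    1    2    3    4    5    6    7    8    9
a[i]    6    7    8    9    8    8    4    6   11    5
L[i]    1    2    3    4    3    3    1    2    5    2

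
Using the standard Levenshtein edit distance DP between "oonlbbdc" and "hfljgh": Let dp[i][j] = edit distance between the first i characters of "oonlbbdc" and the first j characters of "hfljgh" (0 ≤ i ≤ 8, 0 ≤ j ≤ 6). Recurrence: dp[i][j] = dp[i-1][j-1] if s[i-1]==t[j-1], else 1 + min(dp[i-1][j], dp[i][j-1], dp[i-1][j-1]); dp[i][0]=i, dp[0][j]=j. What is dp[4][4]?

   ''  h  f  l  j  g  h
''  0  1  2  3  4  5  6
 o  1  1  2  3  4  5  6
 o  2  2  2  3  4  5  6
 n  3  3  3  3  4  5  6
 l  4  4  4  3  4  5  6
 b  5  5  5  4  4  5  6
 b  6  6  6  5  5  5  6
 d  7  7  7  6  6  6  6
 c  8  8  8  7  7  7  7

4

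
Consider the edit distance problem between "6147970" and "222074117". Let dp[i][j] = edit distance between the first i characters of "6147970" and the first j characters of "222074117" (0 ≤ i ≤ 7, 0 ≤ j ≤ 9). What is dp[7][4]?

6

   ''  2  2  2  0  7  4  1  1  7
''  0  1  2  3  4  5  6  7  8  9
 6  1  1  2  3  4  5  6  7  8  9
 1  2  2  2  3  4  5  6  6  7  8
 4  3  3  3  3  4  5  5  6  7  8
 7  4  4  4  4  4  4  5  6  7  7
 9  5  5  5  5  5  5  5  6  7  8
 7  6  6  6  6  6  5  6  6  7  7
 0  7  7  7  7  6  6  6  7  7  8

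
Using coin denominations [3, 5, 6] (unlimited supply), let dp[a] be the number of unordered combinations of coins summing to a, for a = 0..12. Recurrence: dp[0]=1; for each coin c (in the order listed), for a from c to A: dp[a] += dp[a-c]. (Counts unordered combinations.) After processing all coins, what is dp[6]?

after  coin     0     1     2     3     4     5     6     7     8     9    10    11    12
          3     1     0     0     1     0     0     1     0     0     1     0     0     1
          5     1     0     0     1     0     1     1     0     1     1     1     1     1
          6     1     0     0     1     0     1     2     0     1     2     1     2     3

2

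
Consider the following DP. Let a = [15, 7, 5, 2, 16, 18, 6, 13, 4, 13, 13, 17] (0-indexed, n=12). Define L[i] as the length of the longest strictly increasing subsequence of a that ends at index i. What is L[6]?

   i    0    1    2    3    4    5    6    7    8    9   10   11
a[i]   15    7    5    2   16   18    6   13    4   13   13   17
L[i]    1    1    1    1    2    3    2    3    2    3    3    4

2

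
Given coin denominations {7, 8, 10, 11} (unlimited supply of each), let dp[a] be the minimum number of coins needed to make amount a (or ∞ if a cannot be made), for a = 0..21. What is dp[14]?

 a  0  1  2  3  4  5  6  7  8  9 10 11 12 13 14 15 16 17 18 19 20 21
dp  0  -  -  -  -  -  -  1  1  -  1  1  -  -  2  2  2  2  2  2  2  2
(- denotes ∞ / unreachable)

2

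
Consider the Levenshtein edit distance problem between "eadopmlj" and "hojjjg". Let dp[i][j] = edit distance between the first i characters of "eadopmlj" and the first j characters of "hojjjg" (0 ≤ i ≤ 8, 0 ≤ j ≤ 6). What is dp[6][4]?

5

   ''  h  o  j  j  j  g
''  0  1  2  3  4  5  6
 e  1  1  2  3  4  5  6
 a  2  2  2  3  4  5  6
 d  3  3  3  3  4  5  6
 o  4  4  3  4  4  5  6
 p  5  5  4  4  5  5  6
 m  6  6  5  5  5  6  6
 l  7  7  6  6  6  6  7
 j  8  8  7  6  6  6  7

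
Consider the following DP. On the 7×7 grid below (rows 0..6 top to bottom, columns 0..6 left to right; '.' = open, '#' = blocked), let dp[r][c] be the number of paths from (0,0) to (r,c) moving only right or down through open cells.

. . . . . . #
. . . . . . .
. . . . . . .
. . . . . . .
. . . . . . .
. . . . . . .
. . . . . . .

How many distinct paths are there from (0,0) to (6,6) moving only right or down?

r\c   0   1   2   3   4   5   6
  0   1   1   1   1   1   1   0
  1   1   2   3   4   5   6   6
  2   1   3   6  10  15  21  27
  3   1   4  10  20  35  56  83
  4   1   5  15  35  70 126 209
  5   1   6  21  56 126 252 461
  6   1   7  28  84 210 462 923

923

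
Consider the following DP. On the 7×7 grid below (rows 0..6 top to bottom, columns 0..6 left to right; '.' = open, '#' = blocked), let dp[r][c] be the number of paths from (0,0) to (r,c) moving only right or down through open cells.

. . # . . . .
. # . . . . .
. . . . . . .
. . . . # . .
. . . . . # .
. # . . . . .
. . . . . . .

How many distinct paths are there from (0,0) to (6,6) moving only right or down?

103

r\c   0   1   2   3   4   5   6
  0   1   1   0   0   0   0   0
  1   1   0   0   0   0   0   0
  2   1   1   1   1   1   1   1
  3   1   2   3   4   0   1   2
  4   1   3   6  10  10   0   2
  5   1   0   6  16  26  26  28
  6   1   1   7  23  49  75 103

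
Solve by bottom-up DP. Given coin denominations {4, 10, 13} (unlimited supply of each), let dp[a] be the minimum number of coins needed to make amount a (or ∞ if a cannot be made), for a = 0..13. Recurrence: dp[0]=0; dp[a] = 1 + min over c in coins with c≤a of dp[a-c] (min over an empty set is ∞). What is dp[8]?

 a  0  1  2  3  4  5  6  7  8  9 10 11 12 13
dp  0  -  -  -  1  -  -  -  2  -  1  -  3  1
(- denotes ∞ / unreachable)

2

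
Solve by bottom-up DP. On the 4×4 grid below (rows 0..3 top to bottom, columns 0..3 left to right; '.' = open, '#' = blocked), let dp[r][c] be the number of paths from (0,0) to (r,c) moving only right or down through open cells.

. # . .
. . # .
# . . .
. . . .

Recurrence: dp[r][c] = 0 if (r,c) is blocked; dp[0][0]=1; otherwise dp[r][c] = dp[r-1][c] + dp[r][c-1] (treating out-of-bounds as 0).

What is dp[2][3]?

1

r\c   0   1   2   3
  0   1   0   0   0
  1   1   1   0   0
  2   0   1   1   1
  3   0   1   2   3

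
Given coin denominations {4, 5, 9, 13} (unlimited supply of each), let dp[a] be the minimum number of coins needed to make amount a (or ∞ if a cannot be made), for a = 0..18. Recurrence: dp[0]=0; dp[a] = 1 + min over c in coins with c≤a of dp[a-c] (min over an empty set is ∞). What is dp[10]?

2

 a  0  1  2  3  4  5  6  7  8  9 10 11 12 13 14 15 16 17 18
dp  0  -  -  -  1  1  -  -  2  1  2  -  3  1  2  3  4  2  2
(- denotes ∞ / unreachable)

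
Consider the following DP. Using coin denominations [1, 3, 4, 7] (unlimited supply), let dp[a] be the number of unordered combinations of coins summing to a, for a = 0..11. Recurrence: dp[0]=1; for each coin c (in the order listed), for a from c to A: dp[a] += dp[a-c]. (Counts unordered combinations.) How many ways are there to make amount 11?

12

after  coin     0     1     2     3     4     5     6     7     8     9    10    11
          1     1     1     1     1     1     1     1     1     1     1     1     1
          3     1     1     1     2     2     2     3     3     3     4     4     4
          4     1     1     1     2     3     3     4     5     6     7     8     9
          7     1     1     1     2     3     3     4     6     7     8    10    12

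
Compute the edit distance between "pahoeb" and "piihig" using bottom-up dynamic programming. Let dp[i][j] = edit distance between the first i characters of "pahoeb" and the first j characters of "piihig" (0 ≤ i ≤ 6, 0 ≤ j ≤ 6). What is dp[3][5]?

   ''  p  i  i  h  i  g
''  0  1  2  3  4  5  6
 p  1  0  1  2  3  4  5
 a  2  1  1  2  3  4  5
 h  3  2  2  2  2  3  4
 o  4  3  3  3  3  3  4
 e  5  4  4  4  4  4  4
 b  6  5  5  5  5  5  5

3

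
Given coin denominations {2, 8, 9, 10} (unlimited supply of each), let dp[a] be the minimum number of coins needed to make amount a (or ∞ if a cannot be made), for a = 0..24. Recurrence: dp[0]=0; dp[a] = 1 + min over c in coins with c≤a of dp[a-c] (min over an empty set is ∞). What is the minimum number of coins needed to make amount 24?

3

 a  0  1  2  3  4  5  6  7  8  9 10 11 12 13 14 15 16 17 18 19 20 21 22 23 24
dp  0  -  1  -  2  -  3  -  1  1  1  2  2  3  3  4  2  2  2  2  2  3  3  4  3
(- denotes ∞ / unreachable)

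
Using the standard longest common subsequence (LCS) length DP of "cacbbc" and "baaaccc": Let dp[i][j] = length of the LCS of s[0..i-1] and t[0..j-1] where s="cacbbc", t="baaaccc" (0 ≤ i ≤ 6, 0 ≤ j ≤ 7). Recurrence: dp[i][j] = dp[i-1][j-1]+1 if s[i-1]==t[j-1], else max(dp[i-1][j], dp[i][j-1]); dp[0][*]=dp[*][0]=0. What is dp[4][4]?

1

   ''  b  a  a  a  c  c  c
''  0  0  0  0  0  0  0  0
 c  0  0  0  0  0  1  1  1
 a  0  0  1  1  1  1  1  1
 c  0  0  1  1  1  2  2  2
 b  0  1  1  1  1  2  2  2
 b  0  1  1  1  1  2  2  2
 c  0  1  1  1  1  2  3  3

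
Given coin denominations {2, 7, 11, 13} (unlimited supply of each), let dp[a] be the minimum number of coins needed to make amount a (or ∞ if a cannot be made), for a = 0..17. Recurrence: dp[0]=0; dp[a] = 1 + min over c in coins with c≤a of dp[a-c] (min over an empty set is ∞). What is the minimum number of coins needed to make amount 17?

3

 a  0  1  2  3  4  5  6  7  8  9 10 11 12 13 14 15 16 17
dp  0  -  1  -  2  -  3  1  4  2  5  1  6  1  2  2  3  3
(- denotes ∞ / unreachable)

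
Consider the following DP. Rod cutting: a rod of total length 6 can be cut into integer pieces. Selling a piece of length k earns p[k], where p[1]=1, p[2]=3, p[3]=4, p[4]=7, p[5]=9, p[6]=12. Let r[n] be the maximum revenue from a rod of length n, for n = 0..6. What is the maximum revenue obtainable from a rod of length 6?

12

   n    0    1    2    3    4    5    6
r[n]    0    1    3    4    7    9   12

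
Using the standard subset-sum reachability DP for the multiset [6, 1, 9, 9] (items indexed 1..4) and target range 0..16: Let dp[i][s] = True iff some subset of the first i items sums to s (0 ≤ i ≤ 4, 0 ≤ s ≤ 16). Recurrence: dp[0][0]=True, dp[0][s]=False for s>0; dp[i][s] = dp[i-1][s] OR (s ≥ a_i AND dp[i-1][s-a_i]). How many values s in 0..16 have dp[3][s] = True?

i\s   0   1   2   3   4   5   6   7   8   9  10  11  12  13  14  15  16
  0   T   F   F   F   F   F   F   F   F   F   F   F   F   F   F   F   F
  1   T   F   F   F   F   F   T   F   F   F   F   F   F   F   F   F   F
  2   T   T   F   F   F   F   T   T   F   F   F   F   F   F   F   F   F
  3   T   T   F   F   F   F   T   T   F   T   T   F   F   F   F   T   T
  4   T   T   F   F   F   F   T   T   F   T   T   F   F   F   F   T   T

8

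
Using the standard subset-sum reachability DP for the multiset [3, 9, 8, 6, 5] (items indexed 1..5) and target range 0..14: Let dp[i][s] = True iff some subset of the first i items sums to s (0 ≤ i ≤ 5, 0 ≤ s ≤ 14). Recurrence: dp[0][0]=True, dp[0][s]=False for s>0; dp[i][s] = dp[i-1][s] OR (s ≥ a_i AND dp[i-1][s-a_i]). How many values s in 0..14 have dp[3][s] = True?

i\s   0   1   2   3   4   5   6   7   8   9  10  11  12  13  14
  0   T   F   F   F   F   F   F   F   F   F   F   F   F   F   F
  1   T   F   F   T   F   F   F   F   F   F   F   F   F   F   F
  2   T   F   F   T   F   F   F   F   F   T   F   F   T   F   F
  3   T   F   F   T   F   F   F   F   T   T   F   T   T   F   F
  4   T   F   F   T   F   F   T   F   T   T   F   T   T   F   T
  5   T   F   F   T   F   T   T   F   T   T   F   T   T   T   T

6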